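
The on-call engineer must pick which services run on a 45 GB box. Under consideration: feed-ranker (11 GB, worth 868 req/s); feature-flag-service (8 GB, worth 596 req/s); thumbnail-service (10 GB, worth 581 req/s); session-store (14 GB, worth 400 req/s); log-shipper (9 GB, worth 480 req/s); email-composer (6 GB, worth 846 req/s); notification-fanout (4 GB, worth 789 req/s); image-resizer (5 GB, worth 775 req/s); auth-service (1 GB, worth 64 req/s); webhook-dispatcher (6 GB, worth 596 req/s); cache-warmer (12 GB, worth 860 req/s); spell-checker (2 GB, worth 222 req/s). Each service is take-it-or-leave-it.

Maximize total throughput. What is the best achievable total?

4798

Ranking by ratio (throughput/GB): notification-fanout 197.25, image-resizer 155.00, email-composer 141.00.
A density-first pass picks feed-ranker + feature-flag-service + email-composer + notification-fanout + image-resizer + auth-service + webhook-dispatcher + spell-checker — 4756 at 43 GB.
Replace feature-flag-service and spell-checker with cache-warmer: the trade gains 42 net, giving 4798 at 45 GB.
The closest alternative, feed-ranker + feature-flag-service + email-composer + notification-fanout + image-resizer + auth-service + webhook-dispatcher + spell-checker, reaches only 4756.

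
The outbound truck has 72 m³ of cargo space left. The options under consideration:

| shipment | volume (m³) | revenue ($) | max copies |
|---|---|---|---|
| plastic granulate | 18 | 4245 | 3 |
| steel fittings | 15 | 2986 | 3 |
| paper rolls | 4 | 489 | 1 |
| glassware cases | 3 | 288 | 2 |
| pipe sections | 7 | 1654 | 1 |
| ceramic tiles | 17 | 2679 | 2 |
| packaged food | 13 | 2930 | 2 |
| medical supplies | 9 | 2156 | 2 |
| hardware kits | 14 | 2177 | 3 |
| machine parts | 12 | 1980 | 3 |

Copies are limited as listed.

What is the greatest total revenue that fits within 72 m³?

The ratio heuristic lands on 2×plastic granulate + paper rolls + 2×glassware cases + pipe sections + 2×medical supplies (15521) but leaves 1 m³ idle.
The 17 m³ tied up in paper rolls and 2×glassware cases and pipe sections is better spent on plastic granulate — total rises to 17047 (72 m³).

17047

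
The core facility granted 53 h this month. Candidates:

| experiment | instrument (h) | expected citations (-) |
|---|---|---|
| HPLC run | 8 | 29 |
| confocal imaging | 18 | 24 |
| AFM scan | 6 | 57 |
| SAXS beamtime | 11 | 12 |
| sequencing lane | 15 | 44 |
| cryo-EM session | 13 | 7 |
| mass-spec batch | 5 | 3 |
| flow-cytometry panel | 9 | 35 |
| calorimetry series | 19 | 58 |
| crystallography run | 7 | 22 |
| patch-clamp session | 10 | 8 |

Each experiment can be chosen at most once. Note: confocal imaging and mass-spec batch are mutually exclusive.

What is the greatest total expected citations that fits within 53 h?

201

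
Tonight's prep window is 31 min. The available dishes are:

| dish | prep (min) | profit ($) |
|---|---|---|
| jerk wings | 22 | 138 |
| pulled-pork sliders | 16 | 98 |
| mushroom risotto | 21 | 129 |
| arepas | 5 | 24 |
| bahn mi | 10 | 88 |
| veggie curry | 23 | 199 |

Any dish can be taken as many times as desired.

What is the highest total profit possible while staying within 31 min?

3×bahn mi uses 30 of the 31 min and totals 264.
That's the maximum — no swap from here does better than 264.

264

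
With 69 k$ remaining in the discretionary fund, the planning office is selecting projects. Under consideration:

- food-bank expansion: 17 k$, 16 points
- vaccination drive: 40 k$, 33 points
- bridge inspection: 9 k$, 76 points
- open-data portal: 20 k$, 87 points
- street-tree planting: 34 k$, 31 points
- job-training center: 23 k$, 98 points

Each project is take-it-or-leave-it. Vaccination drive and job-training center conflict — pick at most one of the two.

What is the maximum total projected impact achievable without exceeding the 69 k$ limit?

Density check — bridge inspection 8.44, open-data portal 4.35, job-training center 4.26 are the best per k$.
Best packing: food-bank expansion + bridge inspection + open-data portal + job-training center — 69 k$, 277 total.

277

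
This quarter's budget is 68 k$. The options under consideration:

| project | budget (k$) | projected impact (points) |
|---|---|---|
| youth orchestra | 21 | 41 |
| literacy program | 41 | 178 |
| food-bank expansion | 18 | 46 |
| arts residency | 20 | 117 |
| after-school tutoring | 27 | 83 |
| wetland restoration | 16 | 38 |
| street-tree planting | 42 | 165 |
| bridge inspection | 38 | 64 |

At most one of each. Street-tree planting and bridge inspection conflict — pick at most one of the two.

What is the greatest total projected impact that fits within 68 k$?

The ratio ordering already packs tightly: literacy program + arts residency, 61 k$, 295.
No other feasible combination exceeds 295.

295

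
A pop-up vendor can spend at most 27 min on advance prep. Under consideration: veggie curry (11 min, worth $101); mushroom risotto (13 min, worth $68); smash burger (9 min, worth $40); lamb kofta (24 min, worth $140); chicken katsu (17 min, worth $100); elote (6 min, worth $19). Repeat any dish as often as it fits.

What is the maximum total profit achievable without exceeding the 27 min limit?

Best packing: 2×veggie curry — 22 min, 202 total.
Every other selection either busts 27 min or fails to beat 202.

202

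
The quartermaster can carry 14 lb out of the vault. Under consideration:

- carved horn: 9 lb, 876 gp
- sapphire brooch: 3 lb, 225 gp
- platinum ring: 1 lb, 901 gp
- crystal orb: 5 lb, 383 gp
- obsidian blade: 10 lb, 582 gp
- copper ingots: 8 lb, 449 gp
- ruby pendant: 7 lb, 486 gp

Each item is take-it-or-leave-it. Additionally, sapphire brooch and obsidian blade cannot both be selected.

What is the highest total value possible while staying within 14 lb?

By value per lb: platinum ring 901.00, carved horn 97.33, crystal orb 76.60, sapphire brooch 75.00 lead.
The ratio ordering already packs tightly: carved horn + sapphire brooch + platinum ring, 13 lb, 2002.
The closest alternative, carved horn + platinum ring, reaches only 1777.

2002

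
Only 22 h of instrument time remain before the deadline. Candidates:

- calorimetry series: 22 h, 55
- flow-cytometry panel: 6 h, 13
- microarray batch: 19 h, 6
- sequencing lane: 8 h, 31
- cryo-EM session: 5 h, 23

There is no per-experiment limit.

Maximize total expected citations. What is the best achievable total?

92

Best packing: 4×cryo-EM session — 20 h, 92 total.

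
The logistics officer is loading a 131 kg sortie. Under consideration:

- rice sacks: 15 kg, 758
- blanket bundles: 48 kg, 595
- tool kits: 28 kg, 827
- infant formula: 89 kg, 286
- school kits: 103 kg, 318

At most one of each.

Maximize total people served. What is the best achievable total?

2180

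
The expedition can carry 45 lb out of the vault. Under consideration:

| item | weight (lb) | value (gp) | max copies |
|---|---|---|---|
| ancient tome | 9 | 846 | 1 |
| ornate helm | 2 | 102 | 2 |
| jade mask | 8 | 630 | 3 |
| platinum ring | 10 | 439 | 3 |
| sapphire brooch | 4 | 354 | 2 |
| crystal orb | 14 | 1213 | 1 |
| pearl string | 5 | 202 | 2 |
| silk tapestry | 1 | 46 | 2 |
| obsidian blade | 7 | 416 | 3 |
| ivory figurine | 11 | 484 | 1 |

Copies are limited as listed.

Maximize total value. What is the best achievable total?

A density-first pass picks ancient tome + 2×ornate helm + jade mask + 2×sapphire brooch + crystal orb + 2×silk tapestry — 3693 at 45 lb.
Replace ornate helm and sapphire brooch and 2×silk tapestry with jade mask: the trade gains 82 net, giving 3775 at 45 lb.

3775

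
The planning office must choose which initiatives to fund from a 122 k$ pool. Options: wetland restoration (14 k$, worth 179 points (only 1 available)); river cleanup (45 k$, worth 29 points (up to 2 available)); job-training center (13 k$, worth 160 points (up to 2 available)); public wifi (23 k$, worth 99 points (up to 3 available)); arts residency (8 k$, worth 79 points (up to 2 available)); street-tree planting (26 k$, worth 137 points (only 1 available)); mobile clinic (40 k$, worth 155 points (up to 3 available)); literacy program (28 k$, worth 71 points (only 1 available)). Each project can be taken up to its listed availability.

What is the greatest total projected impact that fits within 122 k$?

949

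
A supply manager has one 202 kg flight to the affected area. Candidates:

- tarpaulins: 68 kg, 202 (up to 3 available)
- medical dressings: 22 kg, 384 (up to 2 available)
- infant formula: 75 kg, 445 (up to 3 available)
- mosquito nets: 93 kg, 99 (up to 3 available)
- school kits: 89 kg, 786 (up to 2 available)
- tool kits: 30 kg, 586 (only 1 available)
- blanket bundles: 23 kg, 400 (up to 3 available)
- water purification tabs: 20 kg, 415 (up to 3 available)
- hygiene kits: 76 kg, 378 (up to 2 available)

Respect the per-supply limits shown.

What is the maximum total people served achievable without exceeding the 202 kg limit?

3415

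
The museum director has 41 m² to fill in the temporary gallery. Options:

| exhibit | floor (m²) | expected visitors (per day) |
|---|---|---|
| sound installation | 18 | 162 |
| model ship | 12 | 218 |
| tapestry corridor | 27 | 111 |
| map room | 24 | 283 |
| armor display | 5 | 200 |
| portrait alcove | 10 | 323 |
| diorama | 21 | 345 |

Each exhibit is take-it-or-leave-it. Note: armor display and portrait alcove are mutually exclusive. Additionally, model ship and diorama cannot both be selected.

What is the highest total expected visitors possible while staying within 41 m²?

703

Sound installation + model ship + portrait alcove uses 40 of the 41 m² and totals 703.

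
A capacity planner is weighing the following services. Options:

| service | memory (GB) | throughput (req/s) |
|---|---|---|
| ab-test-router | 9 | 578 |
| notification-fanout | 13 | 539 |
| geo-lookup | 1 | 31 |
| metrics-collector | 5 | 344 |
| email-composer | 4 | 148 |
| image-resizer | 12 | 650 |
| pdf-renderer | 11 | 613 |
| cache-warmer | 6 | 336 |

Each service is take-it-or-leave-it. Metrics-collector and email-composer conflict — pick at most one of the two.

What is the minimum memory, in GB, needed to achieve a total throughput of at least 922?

Need the lightest bundle worth ≥ 922.
ab-test-router + metrics-collector: 922 throughput at 14 GB.
Any bundle with less than 14 GB falls short of 922.

14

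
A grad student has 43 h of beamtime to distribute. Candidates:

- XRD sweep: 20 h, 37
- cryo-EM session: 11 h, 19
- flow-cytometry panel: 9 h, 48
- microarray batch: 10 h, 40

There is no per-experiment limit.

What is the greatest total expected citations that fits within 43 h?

192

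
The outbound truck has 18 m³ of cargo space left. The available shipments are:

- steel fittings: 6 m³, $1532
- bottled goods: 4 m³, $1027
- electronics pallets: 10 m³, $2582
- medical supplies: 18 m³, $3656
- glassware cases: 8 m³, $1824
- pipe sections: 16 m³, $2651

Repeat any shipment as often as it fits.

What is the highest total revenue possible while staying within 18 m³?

By revenue per m³: electronics pallets 258.20, bottled goods 256.75, steel fittings 255.33, glassware cases 228.00 lead.
2×bottled goods + electronics pallets uses 18 of the 18 m³ and totals 4636.
Nothing else within 18 m³ beats 4636.

4636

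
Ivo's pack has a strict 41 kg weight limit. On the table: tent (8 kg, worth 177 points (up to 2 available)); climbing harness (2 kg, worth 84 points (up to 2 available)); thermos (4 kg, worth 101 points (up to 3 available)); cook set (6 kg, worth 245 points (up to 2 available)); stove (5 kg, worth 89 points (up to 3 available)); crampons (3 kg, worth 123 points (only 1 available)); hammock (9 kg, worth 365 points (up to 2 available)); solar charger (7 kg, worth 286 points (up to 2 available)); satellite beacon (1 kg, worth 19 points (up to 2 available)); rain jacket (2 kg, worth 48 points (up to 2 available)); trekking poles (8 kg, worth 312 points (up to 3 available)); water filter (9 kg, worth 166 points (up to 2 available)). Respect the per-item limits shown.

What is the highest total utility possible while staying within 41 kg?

1674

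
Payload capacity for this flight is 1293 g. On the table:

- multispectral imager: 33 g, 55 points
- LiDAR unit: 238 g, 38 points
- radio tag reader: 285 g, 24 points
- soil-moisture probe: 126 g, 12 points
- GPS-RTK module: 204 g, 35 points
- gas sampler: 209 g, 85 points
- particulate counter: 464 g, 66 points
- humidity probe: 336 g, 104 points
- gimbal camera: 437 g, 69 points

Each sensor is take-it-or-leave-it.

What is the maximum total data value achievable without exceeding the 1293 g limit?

351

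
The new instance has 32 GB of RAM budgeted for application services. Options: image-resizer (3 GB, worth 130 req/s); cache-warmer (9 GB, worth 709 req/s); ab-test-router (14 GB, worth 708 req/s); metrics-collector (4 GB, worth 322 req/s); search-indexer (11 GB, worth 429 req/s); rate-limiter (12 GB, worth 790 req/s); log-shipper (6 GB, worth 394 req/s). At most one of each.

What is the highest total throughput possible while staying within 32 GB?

2215

Ranking by ratio (throughput/GB): metrics-collector 80.50, cache-warmer 78.78, rate-limiter 65.83, log-shipper 65.67.
The ratio ordering already packs tightly: cache-warmer + metrics-collector + rate-limiter + log-shipper, 31 GB, 2215.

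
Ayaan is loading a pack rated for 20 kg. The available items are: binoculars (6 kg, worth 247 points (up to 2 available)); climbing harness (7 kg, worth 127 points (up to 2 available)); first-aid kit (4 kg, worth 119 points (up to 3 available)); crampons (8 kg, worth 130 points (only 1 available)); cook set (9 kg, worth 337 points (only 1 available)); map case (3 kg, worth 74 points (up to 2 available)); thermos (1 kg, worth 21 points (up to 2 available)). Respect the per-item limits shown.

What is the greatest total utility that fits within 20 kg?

2×binoculars + 2×first-aid kit uses 20 of the 20 kg and totals 732.

732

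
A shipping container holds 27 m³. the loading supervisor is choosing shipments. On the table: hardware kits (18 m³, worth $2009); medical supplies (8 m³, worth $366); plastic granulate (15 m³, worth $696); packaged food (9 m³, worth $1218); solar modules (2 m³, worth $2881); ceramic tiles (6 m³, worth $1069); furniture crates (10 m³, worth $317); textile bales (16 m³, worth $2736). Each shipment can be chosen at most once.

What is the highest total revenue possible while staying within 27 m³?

6835

Ranking by ratio (revenue/m³): solar modules 1440.50, ceramic tiles 178.17, textile bales 171.00, packaged food 135.33.
Greedy by ratio would take solar modules + ceramic tiles + textile bales: 24 m³ used, total 6686.
Dropping ceramic tiles frees 6 m³; slotting in packaged food (9 m³) lifts the total to 6835 at 27 m³.
That's the maximum — no swap from here does better than 6835.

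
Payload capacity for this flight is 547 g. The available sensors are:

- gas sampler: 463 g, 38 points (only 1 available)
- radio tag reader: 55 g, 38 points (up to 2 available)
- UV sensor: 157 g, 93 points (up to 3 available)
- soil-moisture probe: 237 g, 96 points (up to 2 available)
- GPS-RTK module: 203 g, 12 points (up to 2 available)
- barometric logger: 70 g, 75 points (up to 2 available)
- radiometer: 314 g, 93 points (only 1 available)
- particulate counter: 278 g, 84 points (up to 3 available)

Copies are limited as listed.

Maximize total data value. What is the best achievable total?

374

Ranking by ratio (data value/g): barometric logger 1.07, radio tag reader 0.69, UV sensor 0.59, soil-moisture probe 0.41.
Filling by ratio: 2×radio tag reader + UV sensor + 2×barometric logger for 319, with 140 g left unused.
Dropping radio tag reader frees 55 g; slotting in UV sensor (157 g) lifts the total to 374 at 509 g.
That's the maximum — no swap from here does better than 374.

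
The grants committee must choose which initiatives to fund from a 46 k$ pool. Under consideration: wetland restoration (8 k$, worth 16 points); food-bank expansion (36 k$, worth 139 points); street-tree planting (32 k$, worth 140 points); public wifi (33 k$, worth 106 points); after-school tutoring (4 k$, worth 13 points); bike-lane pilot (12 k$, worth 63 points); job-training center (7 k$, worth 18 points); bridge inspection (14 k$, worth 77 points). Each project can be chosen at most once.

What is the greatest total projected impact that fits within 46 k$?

A density-first pass picks wetland restoration + after-school tutoring + bike-lane pilot + job-training center + bridge inspection — 187 at 45 k$.
But street-tree planting + bridge inspection fits in 46 k$ and reaches 217.
The closest alternative, street-tree planting + bike-lane pilot, reaches only 203.

217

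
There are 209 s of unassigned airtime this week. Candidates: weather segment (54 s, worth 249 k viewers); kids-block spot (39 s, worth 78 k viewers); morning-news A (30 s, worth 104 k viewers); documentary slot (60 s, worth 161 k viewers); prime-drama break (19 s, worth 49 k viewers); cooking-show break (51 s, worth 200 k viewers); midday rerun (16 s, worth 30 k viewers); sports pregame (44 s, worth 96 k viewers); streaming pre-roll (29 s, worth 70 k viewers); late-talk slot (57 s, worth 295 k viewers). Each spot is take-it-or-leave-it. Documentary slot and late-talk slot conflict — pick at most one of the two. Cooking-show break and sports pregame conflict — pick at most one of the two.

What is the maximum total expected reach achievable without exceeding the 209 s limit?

878

Best packing: weather segment + morning-news A + cooking-show break + midday rerun + late-talk slot — 208 s, 878 total.
The spare 1 s is too small for any remaining spot, and no feasible exchange beats 878.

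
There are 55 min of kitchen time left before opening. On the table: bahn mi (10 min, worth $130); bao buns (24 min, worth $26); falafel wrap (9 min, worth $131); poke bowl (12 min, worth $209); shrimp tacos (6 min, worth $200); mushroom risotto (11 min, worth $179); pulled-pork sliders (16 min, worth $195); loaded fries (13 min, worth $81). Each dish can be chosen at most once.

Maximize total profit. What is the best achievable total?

Density check — shrimp tacos 33.33, poke bowl 17.42, mushroom risotto 16.27, falafel wrap 14.56 are the best per min.
Taking the top-ratio dishes first gives bahn mi + falafel wrap + poke bowl + shrimp tacos + mushroom risotto for 849 (48 min).
Dropping bahn mi frees 10 min; slotting in pulled-pork sliders (16 min) lifts the total to 914 at 54 min.
Runner-up bahn mi + poke bowl + shrimp tacos + mushroom risotto + pulled-pork sliders tops out at 913.

914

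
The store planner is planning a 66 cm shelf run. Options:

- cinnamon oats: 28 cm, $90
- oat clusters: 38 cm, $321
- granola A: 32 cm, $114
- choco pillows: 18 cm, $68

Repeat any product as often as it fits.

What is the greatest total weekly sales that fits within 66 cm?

411

Taking the top-ratio products first gives oat clusters + choco pillows for 389 (56 cm).
Dropping choco pillows frees 18 cm; slotting in cinnamon oats (28 cm) lifts the total to 411 at 66 cm.
That's the maximum — no swap from here does better than 411.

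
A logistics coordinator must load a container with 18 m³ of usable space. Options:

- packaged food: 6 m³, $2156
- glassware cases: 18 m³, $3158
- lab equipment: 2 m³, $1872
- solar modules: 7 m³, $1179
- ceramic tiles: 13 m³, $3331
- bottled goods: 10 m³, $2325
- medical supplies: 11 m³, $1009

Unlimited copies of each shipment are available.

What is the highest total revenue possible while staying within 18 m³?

16848

Taking 9×lab equipment: 18 m³ used, 16848 in revenue.
Nothing else within 18 m³ beats 16848.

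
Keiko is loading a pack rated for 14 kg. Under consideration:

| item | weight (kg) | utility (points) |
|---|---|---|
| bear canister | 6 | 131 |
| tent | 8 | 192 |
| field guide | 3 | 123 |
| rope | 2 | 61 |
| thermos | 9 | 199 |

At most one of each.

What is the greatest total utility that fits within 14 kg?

By utility per kg: field guide 41.00, rope 30.50, tent 24.00, thermos 22.11 lead.
Filling by ratio: tent + field guide + rope for 376, with 1 kg left unused.
The 8 kg tied up in tent is better spent on thermos — total rises to 383 (14 kg).
Every other selection either busts 14 kg or fails to beat 383.

383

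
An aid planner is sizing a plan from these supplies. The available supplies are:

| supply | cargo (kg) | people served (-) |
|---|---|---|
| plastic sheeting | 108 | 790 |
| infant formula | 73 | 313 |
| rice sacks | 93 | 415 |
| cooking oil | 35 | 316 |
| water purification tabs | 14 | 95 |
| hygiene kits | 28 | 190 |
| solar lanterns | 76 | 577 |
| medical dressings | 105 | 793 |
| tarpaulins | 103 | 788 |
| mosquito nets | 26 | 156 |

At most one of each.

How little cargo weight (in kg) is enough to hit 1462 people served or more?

Minimise kg subject to total people served ≥ 1462.
Taking water purification tabs + solar lanterns + medical dressings gives 1465 (≥ 1462) for 195 kg.
Any bundle with less than 195 kg falls short of 1462.

195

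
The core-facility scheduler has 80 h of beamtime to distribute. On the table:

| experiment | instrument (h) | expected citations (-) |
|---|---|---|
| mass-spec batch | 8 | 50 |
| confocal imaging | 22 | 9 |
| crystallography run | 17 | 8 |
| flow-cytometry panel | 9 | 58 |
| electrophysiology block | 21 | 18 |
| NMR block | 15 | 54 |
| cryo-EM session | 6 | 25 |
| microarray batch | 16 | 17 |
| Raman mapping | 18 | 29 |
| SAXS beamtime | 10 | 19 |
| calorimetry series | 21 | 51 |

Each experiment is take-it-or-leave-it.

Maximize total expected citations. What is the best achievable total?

267

By expected citations per h: flow-cytometry panel 6.44, mass-spec batch 6.25, cryo-EM session 4.17 lead.
Greedy by ratio would take mass-spec batch + flow-cytometry panel + NMR block + cryo-EM session + SAXS beamtime + calorimetry series: 69 h used, total 257.
Dropping SAXS beamtime frees 10 h; slotting in Raman mapping (18 h) lifts the total to 267 at 77 h.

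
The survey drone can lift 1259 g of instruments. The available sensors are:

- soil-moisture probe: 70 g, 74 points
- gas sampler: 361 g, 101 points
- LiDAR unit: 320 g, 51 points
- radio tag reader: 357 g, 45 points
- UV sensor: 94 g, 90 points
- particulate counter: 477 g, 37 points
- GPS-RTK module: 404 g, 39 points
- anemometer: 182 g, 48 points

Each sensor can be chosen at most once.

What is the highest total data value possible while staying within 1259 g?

364

By data value per g: soil-moisture probe 1.06, UV sensor 0.96, gas sampler 0.28 lead.
Soil-moisture probe + gas sampler + LiDAR unit + UV sensor + anemometer uses 1027 of the 1259 g and totals 364.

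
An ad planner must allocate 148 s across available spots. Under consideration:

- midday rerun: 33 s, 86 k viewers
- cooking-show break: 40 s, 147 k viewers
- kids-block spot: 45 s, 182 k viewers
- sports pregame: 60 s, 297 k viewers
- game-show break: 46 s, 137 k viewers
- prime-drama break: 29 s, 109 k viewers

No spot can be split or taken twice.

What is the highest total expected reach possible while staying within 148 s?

626

By expected reach per s: sports pregame 4.95, kids-block spot 4.04, prime-drama break 3.76 lead.
Taking the top-ratio spots first gives kids-block spot + sports pregame + prime-drama break for 588 (134 s).
Replace prime-drama break with cooking-show break: the trade gains 38 net, giving 626 at 145 s.
Every other selection either busts 148 s or fails to beat 626.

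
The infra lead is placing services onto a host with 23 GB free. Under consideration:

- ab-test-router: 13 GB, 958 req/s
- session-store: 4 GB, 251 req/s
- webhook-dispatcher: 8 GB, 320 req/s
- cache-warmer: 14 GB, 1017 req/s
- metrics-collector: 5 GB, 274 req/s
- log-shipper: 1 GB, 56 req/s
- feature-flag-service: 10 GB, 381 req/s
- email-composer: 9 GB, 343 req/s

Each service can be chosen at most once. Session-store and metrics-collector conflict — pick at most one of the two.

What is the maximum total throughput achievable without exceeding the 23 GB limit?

1393

Density check — ab-test-router 73.69, cache-warmer 72.64, session-store 62.75 are the best per GB.
Webhook-dispatcher + cache-warmer + log-shipper uses 23 of the 23 GB and totals 1393.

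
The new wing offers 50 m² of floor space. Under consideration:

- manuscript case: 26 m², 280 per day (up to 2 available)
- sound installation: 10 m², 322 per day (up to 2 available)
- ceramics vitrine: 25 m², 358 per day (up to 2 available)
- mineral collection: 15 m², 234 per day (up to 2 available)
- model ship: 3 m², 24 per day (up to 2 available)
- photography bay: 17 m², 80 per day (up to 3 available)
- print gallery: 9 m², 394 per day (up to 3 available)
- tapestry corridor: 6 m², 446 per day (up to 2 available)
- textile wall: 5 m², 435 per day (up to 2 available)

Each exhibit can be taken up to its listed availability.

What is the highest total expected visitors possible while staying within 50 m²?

2944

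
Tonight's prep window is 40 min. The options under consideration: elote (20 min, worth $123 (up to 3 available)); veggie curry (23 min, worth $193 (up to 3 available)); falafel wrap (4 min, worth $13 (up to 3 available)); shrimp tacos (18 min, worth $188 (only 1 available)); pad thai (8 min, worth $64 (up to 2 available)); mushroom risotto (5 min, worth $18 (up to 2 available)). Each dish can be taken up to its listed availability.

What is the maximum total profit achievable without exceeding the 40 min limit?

334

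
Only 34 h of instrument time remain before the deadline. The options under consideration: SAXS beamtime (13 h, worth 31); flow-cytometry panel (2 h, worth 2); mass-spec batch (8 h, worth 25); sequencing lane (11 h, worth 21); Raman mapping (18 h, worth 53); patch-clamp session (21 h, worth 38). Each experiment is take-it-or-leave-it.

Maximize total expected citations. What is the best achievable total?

86

A density-first pass picks flow-cytometry panel + mass-spec batch + Raman mapping — 80 at 28 h.
Replace mass-spec batch with SAXS beamtime: the trade gains 6 net, giving 86 at 33 h.
Next best is SAXS beamtime + Raman mapping at 84 (31 h) — short by 2.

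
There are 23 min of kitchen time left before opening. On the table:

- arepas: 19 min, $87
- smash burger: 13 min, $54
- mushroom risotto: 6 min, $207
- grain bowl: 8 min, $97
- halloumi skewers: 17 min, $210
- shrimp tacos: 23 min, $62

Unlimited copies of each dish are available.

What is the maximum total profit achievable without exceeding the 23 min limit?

621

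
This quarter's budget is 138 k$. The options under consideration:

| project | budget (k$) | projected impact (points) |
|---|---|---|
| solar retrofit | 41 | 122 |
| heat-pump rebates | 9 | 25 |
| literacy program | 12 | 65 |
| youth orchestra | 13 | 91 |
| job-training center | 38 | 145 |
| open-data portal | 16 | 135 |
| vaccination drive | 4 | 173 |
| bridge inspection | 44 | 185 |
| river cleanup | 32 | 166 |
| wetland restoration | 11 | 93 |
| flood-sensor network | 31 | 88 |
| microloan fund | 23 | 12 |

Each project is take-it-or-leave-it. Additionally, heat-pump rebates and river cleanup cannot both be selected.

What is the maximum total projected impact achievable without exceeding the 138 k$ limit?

908

By projected impact per k$: vaccination drive 43.25, wetland restoration 8.45, open-data portal 8.44 lead.
Taking literacy program + youth orchestra + open-data portal + vaccination drive + bridge inspection + river cleanup + wetland restoration: 132 k$ used, 908 in projected impact.
Runner-up literacy program + youth orchestra + job-training center + open-data portal + vaccination drive + bridge inspection + wetland restoration tops out at 887.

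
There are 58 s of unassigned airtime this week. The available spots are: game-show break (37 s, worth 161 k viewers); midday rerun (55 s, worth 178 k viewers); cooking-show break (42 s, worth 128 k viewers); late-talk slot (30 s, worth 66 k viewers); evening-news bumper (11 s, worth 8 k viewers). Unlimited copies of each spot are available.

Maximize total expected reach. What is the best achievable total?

178

Density check — game-show break 4.35, midday rerun 3.24, cooking-show break 3.05 are the best per s.
Taking the top-ratio spots first gives game-show break + evening-news bumper for 169 (48 s).
Replace game-show break and evening-news bumper with midday rerun: the trade gains 9 net, giving 178 at 55 s.
No other feasible combination exceeds 178.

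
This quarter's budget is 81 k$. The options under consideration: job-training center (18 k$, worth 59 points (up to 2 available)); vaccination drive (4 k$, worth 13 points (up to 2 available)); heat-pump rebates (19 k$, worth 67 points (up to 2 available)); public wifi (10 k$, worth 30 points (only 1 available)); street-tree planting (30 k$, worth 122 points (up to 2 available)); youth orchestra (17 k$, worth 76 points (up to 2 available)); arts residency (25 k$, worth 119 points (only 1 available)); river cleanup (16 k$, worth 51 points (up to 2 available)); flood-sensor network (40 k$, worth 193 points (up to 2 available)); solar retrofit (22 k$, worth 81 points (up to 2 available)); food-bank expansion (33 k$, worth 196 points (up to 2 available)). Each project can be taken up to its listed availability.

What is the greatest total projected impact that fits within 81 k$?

Ranking by ratio (projected impact/k$): food-bank expansion 5.94, flood-sensor network 4.83, arts residency 4.76, youth orchestra 4.47.
Filling by ratio: 2×vaccination drive + 2×food-bank expansion for 418, with 7 k$ left unused.
Dropping vaccination drive frees 4 k$; slotting in public wifi (10 k$) lifts the total to 435 at 80 k$.
Every other selection either busts 81 k$ or exceeds an availability limit or fails to beat 435.

435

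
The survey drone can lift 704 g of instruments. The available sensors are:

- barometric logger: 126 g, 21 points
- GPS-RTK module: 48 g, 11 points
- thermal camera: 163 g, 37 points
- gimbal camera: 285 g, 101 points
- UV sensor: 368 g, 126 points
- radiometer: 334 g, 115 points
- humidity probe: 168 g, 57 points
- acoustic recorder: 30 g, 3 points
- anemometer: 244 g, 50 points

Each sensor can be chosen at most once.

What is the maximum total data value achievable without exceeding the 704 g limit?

241

Filling by ratio: GPS-RTK module + gimbal camera + radiometer + acoustic recorder for 230, with 7 g left unused.
The 363 g tied up in GPS-RTK module and gimbal camera and acoustic recorder is better spent on UV sensor — total rises to 241 (702 g).
That's the maximum — no swap from here does better than 241.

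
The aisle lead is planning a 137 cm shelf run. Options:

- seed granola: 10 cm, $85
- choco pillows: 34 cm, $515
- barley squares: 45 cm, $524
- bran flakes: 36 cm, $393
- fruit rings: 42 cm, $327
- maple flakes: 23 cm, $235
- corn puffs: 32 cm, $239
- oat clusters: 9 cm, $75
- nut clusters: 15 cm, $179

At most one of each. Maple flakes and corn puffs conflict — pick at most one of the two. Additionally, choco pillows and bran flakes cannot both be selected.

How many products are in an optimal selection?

6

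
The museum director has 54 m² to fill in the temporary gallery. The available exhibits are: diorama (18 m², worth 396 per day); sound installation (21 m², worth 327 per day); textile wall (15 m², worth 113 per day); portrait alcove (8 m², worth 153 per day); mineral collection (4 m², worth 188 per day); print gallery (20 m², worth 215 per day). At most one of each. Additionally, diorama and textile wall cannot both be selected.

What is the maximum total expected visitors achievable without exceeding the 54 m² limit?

Taking diorama + sound installation + portrait alcove + mineral collection: 51 m² used, 1064 in expected visitors.
Every other selection either busts 54 m² or breaks a pairing rule or fails to beat 1064.

1064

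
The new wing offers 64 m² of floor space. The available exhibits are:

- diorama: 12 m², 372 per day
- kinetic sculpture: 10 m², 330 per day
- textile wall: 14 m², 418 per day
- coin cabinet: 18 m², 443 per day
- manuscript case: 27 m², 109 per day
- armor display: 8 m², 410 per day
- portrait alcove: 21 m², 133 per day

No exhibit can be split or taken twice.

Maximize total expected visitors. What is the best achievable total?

Diorama + kinetic sculpture + textile wall + coin cabinet + armor display uses 62 of the 64 m² and totals 1973.

1973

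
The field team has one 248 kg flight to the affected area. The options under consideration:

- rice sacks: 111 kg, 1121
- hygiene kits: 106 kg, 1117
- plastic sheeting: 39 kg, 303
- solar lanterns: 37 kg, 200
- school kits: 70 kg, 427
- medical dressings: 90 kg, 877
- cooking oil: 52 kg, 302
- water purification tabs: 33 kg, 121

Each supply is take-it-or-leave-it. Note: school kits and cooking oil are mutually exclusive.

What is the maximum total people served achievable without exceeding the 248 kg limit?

2301

Filling by ratio: rice sacks + hygiene kits for 2238, with 31 kg left unused.
The 106 kg tied up in hygiene kits is better spent on plastic sheeting + medical dressings — total rises to 2301 (240 kg).
Every other selection either busts 248 kg or breaks a pairing rule or fails to beat 2301.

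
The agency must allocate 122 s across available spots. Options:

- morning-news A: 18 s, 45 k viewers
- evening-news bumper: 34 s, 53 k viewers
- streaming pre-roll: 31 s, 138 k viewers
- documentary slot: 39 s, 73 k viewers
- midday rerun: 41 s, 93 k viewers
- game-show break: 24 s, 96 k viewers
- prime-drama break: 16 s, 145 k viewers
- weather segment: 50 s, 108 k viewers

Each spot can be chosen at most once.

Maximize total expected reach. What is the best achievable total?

Filling by ratio: morning-news A + streaming pre-roll + game-show break + prime-drama break for 424, with 33 s left unused.
Dropping morning-news A frees 18 s; slotting in weather segment (50 s) lifts the total to 487 at 121 s.

487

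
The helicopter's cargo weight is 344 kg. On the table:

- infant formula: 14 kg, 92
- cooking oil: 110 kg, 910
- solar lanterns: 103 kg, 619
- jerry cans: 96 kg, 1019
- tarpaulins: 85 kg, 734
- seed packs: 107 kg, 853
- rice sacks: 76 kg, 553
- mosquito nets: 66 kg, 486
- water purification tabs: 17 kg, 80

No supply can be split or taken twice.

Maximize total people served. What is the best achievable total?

By people served per kg: jerry cans 10.61, tarpaulins 8.64, cooking oil 8.27, seed packs 7.97 lead.
Taking the top-ratio supplies first gives infant formula + cooking oil + jerry cans + tarpaulins + water purification tabs for 2835 (322 kg).
The 85 kg tied up in tarpaulins is better spent on seed packs — total rises to 2954 (344 kg).
Nothing else within 344 kg beats 2954.

2954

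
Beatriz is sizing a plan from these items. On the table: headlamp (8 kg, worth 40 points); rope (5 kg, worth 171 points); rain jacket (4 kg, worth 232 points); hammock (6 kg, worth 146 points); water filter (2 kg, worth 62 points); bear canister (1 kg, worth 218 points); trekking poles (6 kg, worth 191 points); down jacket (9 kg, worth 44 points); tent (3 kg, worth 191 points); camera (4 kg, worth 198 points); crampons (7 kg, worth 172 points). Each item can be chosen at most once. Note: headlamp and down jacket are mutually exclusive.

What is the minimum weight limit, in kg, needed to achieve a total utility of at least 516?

8

Need the lightest bundle worth ≥ 516.
Taking rain jacket + bear canister + tent gives 641 (≥ 516) for 8 kg.
No combination under 8 kg hits 516.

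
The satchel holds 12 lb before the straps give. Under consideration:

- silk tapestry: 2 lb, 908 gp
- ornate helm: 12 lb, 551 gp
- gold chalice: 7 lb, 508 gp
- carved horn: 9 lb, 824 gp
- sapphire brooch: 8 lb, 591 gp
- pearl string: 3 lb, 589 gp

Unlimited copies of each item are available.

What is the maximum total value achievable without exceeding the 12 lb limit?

Best packing: 6×silk tapestry — 12 lb, 5448 total.
That's the maximum — no swap from here does better than 5448.

5448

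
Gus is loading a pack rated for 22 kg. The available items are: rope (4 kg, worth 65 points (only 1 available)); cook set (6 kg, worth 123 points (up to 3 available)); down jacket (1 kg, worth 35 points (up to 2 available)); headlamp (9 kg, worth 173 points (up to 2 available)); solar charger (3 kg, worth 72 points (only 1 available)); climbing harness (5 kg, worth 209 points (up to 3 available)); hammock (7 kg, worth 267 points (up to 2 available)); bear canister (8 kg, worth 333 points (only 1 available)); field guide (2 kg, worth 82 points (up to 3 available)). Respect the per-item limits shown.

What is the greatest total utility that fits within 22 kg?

Greedy by ratio would take down jacket + 3×climbing harness + 3×field guide: 22 kg used, total 908.
Dropping down jacket and climbing harness and field guide frees 8 kg; slotting in bear canister (8 kg) lifts the total to 915 at 22 kg.
Every other selection either busts 22 kg or exceeds an availability limit or fails to beat 915.

915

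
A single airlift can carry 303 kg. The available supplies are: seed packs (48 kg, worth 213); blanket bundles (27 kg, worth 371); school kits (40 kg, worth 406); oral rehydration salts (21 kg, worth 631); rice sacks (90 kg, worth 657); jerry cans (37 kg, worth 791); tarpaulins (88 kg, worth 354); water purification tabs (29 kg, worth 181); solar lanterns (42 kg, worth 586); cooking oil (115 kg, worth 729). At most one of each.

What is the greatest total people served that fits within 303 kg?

3623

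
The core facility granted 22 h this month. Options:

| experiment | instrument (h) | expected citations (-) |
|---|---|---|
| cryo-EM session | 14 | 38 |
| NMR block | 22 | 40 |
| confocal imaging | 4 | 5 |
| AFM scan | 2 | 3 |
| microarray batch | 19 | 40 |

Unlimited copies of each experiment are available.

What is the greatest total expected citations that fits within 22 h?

The ratio ordering already packs tightly: cryo-EM session + 4×AFM scan, 22 h, 50.

50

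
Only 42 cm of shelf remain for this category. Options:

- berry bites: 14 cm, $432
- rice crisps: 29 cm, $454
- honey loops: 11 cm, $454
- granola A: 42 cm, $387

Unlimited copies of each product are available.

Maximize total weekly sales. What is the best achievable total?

1362

3×honey loops uses 33 of the 42 cm and totals 1362.
No other feasible combination exceeds 1362.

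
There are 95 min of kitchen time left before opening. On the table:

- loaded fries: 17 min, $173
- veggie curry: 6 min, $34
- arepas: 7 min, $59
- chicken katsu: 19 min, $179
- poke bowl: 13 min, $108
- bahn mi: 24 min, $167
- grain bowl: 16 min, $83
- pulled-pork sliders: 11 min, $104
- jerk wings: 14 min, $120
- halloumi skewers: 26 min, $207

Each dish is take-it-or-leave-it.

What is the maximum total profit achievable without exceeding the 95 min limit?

By profit per min: loaded fries 10.18, pulled-pork sliders 9.45, chicken katsu 9.42 lead.
Taking the top-ratio dishes first gives loaded fries + veggie curry + arepas + chicken katsu + poke bowl + pulled-pork sliders + jerk wings for 777 (87 min).
Replace veggie curry and poke bowl with halloumi skewers: the trade gains 65 net, giving 842 at 94 min.
Every other selection either busts 95 min or fails to beat 842.

842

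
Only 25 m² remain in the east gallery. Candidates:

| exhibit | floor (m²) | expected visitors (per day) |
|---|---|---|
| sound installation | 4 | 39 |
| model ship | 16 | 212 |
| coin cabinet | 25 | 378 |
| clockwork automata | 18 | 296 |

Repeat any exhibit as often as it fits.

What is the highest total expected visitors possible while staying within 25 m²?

378

Greedy by ratio would take sound installation + clockwork automata: 22 m² used, total 335.
The 22 m² tied up in sound installation and clockwork automata is better spent on coin cabinet — total rises to 378 (25 m²).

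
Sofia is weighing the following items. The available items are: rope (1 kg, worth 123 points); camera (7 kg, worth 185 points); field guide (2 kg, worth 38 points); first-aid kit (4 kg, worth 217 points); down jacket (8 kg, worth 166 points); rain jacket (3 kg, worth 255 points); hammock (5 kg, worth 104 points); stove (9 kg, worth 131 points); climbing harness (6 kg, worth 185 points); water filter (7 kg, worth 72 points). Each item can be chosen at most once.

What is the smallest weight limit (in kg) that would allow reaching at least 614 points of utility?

10

Need the lightest bundle worth ≥ 614.
rope + field guide + first-aid kit + rain jacket reaches 633 using 10 kg.
Any bundle with less than 10 kg falls short of 614.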